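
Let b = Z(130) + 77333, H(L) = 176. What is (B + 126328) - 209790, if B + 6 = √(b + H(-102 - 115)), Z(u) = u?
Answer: -83468 + √77639 ≈ -83189.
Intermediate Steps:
b = 77463 (b = 130 + 77333 = 77463)
B = -6 + √77639 (B = -6 + √(77463 + 176) = -6 + √77639 ≈ 272.64)
(B + 126328) - 209790 = ((-6 + √77639) + 126328) - 209790 = (126322 + √77639) - 209790 = -83468 + √77639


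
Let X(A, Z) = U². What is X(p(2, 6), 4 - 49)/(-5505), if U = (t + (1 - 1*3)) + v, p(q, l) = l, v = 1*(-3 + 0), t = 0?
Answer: -5/1101 ≈ -0.0045413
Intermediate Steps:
v = -3 (v = 1*(-3) = -3)
U = -5 (U = (0 + (1 - 1*3)) - 3 = (0 + (1 - 3)) - 3 = (0 - 2) - 3 = -2 - 3 = -5)
X(A, Z) = 25 (X(A, Z) = (-5)² = 25)
X(p(2, 6), 4 - 49)/(-5505) = 25/(-5505) = 25*(-1/5505) = -5/1101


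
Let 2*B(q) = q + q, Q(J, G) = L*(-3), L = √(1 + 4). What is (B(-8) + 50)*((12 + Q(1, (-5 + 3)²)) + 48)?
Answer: 2520 - 126*√5 ≈ 2238.3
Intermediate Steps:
L = √5 ≈ 2.2361
Q(J, G) = -3*√5 (Q(J, G) = √5*(-3) = -3*√5)
B(q) = q (B(q) = (q + q)/2 = (2*q)/2 = q)
(B(-8) + 50)*((12 + Q(1, (-5 + 3)²)) + 48) = (-8 + 50)*((12 - 3*√5) + 48) = 42*(60 - 3*√5) = 2520 - 126*√5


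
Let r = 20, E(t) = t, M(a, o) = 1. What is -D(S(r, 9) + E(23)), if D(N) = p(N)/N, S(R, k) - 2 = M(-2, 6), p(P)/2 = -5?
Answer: 5/13 ≈ 0.38462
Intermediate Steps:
p(P) = -10 (p(P) = 2*(-5) = -10)
S(R, k) = 3 (S(R, k) = 2 + 1 = 3)
D(N) = -10/N
-D(S(r, 9) + E(23)) = -(-10)/(3 + 23) = -(-10)/26 = -1*(-5/13) = 5/13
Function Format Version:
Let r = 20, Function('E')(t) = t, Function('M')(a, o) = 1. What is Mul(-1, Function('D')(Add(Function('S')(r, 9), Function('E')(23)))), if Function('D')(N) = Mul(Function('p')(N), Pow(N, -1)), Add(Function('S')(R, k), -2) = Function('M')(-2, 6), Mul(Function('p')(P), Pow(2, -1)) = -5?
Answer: Rational(5, 13) ≈ 0.38462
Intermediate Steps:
Function('p')(P) = -10 (Function('p')(P) = Mul(2, -5) = -10)
Function('S')(R, k) = 3 (Function('S')(R, k) = Add(2, 1) = 3)
Function('D')(N) = Mul(-10, Pow(N, -1))
Mul(-1, Function('D')(Add(Function('S')(r, 9), Function('E')(23)))) = Mul(-1, Mul(-10, Pow(Add(3, 23), -1))) = Mul(-1, Mul(-10, Pow(26, -1))) = Mul(-1, Mul(-10, Rational(1, 26))) = Mul(-1, Rational(-5, 13)) = Rational(5, 13)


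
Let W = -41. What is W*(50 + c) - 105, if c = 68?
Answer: -4943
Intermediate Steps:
W*(50 + c) - 105 = -41*(50 + 68) - 105 = -41*118 - 105 = -4838 - 105 = -4943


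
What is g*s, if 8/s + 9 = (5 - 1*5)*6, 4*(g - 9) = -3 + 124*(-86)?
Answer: 21262/9 ≈ 2362.4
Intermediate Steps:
g = -10631/4 (g = 9 + (-3 + 124*(-86))/4 = 9 + (-3 - 10664)/4 = 9 + (1/4)*(-10667) = 9 - 10667/4 = -10631/4 ≈ -2657.8)
s = -8/9 (s = 8/(-9 + (5 - 1*5)*6) = 8/(-9 + (5 - 5)*6) = 8/(-9 + 0*6) = 8/(-9 + 0) = 8/(-9) = 8*(-1/9) = -8/9 ≈ -0.88889)
g*s = -10631/4*(-8/9) = 21262/9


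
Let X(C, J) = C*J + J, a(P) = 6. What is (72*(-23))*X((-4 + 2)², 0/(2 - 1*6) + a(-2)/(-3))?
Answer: 16560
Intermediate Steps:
X(C, J) = J + C*J
(72*(-23))*X((-4 + 2)², 0/(2 - 1*6) + a(-2)/(-3)) = (72*(-23))*((0/(2 - 1*6) + 6/(-3))*(1 + (-4 + 2)²)) = -1656*(0/(2 - 6) + 6*(-⅓))*(1 + (-2)²) = -1656*(0/(-4) - 2)*(1 + 4) = -1656*(0*(-¼) - 2)*5 = -1656*(0 - 2)*5 = -(-3312)*5 = -1656*(-10) = 16560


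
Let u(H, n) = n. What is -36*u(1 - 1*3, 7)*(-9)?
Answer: 2268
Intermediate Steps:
-36*u(1 - 1*3, 7)*(-9) = -36*7*(-9) = -252*(-9) = 2268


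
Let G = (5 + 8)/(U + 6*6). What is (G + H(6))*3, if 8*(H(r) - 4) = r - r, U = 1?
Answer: 483/37 ≈ 13.054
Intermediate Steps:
H(r) = 4 (H(r) = 4 + (r - r)/8 = 4 + (1/8)*0 = 4 + 0 = 4)
G = 13/37 (G = (5 + 8)/(1 + 6*6) = 13/(1 + 36) = 13/37 ≈ 0.35135)
(G + H(6))*3 = (13/37 + 4)*3 = (161/37)*3 = 483/37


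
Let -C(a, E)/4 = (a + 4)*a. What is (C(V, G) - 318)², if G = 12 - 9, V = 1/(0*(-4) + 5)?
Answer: 64545156/625 ≈ 1.0327e+5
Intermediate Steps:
V = ⅕ (V = 1/(0 + 5) = 1/5 = ⅕ ≈ 0.20000)
G = 3
C(a, E) = -4*a*(4 + a) (C(a, E) = -4*(a + 4)*a = -4*(4 + a)*a = -4*a*(4 + a))
(C(V, G) - 318)² = (-4*⅕*(4 + ⅕) - 318)² = (-4*⅕*21/5 - 318)² = (-84/25 - 318)² = (-8034/25)² = 64545156/625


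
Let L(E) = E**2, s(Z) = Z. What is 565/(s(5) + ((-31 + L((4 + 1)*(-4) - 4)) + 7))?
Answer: 565/557 ≈ 1.0144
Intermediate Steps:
565/(s(5) + ((-31 + L((4 + 1)*(-4) - 4)) + 7)) = 565/(5 + ((-31 + ((4 + 1)*(-4) - 4)**2) + 7)) = 565/(5 + ((-31 + (5*(-4) - 4)**2) + 7)) = 565/(5 + ((-31 + (-20 - 4)**2) + 7)) = 565/(5 + ((-31 + (-24)**2) + 7)) = 565/(5 + ((-31 + 576) + 7)) = 565/(5 + (545 + 7)) = 565/(5 + 552) = 565/557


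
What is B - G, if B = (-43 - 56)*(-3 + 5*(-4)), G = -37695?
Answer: 39972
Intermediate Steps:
B = 2277 (B = -99*(-3 - 20) = -99*(-23) = 2277)
B - G = 2277 - 1*(-37695) = 2277 + 37695 = 39972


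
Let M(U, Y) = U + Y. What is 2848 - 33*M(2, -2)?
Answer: 2848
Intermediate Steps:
2848 - 33*M(2, -2) = 2848 - 33*(2 - 2) = 2848 - 33*0 = 2848 - 1*0 = 2848 + 0 = 2848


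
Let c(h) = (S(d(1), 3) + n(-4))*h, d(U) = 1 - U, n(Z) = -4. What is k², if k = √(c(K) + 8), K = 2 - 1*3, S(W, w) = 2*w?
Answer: 6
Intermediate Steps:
K = -1 (K = 2 - 3 = -1)
c(h) = 2*h (c(h) = (2*3 - 4)*h = (6 - 4)*h = 2*h)
k = √6 (k = √(2*(-1) + 8) = √(-2 + 8) = √6 ≈ 2.4495)
k² = (√6)² = 6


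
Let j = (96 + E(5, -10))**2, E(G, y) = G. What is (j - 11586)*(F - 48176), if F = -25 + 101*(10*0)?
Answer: 66758385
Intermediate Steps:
j = 10201 (j = (96 + 5)**2 = 101**2 = 10201)
F = -25 (F = -25 + 101*0 = -25 + 0 = -25)
(j - 11586)*(F - 48176) = (10201 - 11586)*(-25 - 48176) = -1385*(-48201) = 66758385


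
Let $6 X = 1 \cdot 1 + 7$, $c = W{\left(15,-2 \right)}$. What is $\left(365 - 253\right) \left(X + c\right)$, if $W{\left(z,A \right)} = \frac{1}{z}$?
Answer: $\frac{784}{5} \approx 156.8$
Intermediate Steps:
$c = \frac{1}{15} \approx 0.066667$
$X = \frac{4}{3}$ ($X = \frac{1 \cdot 1 + 7}{6} = \frac{1 + 7}{6} = \frac{1}{6} \cdot 8 = \frac{4}{3} \approx 1.3333$)
$\left(365 - 253\right) \left(X + c\right) = \left(365 - 253\right) \left(\frac{4}{3} + \frac{1}{15}\right) = 112 \cdot \frac{7}{5} = \frac{784}{5}$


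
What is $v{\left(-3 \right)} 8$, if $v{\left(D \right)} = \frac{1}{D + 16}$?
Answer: $\frac{8}{13} \approx 0.61539$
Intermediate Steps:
$v{\left(D \right)} = \frac{1}{16 + D}$
$v{\left(-3 \right)} 8 = \frac{1}{16 - 3} \cdot 8 = \frac{1}{13} \cdot 8 = \frac{8}{13}$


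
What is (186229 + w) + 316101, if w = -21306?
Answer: 481024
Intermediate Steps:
(186229 + w) + 316101 = (186229 - 21306) + 316101 = 164923 + 316101 = 481024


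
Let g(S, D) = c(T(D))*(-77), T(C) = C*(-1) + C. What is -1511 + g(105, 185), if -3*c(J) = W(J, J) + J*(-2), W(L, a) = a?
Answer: -1511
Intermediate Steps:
T(C) = 0 (T(C) = -C + C = 0)
c(J) = J/3 (c(J) = -(J + J*(-2))/3 = -(J - 2*J)/3 = -(-1)*J/3 = J/3)
g(S, D) = 0 (g(S, D) = ((⅓)*0)*(-77) = 0*(-77) = 0)
-1511 + g(105, 185) = -1511 + 0 = -1511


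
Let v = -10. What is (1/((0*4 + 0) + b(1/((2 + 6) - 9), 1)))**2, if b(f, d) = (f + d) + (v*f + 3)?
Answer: 1/169 ≈ 0.0059172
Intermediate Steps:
b(f, d) = 3 + d - 9*f (b(f, d) = (f + d) + (-10*f + 3) = (d + f) + (3 - 10*f) = 3 + d - 9*f)
(1/((0*4 + 0) + b(1/((2 + 6) - 9), 1)))**2 = (1/((0*4 + 0) + (3 + 1 - 9/((2 + 6) - 9))))**2 = (1/((0 + 0) + (3 + 1 - 9/(8 - 9))))**2 = (1/(0 + (3 + 1 - 9/(-1))))**2 = (1/(0 + (3 + 1 - 9*(-1))))**2 = (1/(0 + (3 + 1 + 9)))**2 = (1/(0 + 13))**2 = (1/13)**2 = 1/169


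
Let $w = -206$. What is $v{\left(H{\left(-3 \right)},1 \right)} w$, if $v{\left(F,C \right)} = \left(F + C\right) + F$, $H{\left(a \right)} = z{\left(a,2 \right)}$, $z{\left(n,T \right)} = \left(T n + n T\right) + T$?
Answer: $3914$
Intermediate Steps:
$z{\left(n,T \right)} = T + 2 T n$ ($z{\left(n,T \right)} = \left(T n + T n\right) + T = 2 T n + T = T + 2 T n$)
$H{\left(a \right)} = 2 + 4 a$ ($H{\left(a \right)} = 2 \left(1 + 2 a\right) = 2 + 4 a$)
$v{\left(F,C \right)} = C + 2 F$ ($v{\left(F,C \right)} = \left(C + F\right) + F = C + 2 F$)
$v{\left(H{\left(-3 \right)},1 \right)} w = \left(1 + 2 \left(2 + 4 \left(-3\right)\right)\right) \left(-206\right) = \left(1 + 2 \left(2 - 12\right)\right) \left(-206\right) = \left(1 + 2 \left(-10\right)\right) \left(-206\right) = \left(1 - 20\right) \left(-206\right) = \left(-19\right) \left(-206\right) = 3914$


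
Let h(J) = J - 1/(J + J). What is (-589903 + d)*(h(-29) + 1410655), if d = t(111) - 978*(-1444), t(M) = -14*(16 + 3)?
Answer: 2319246911223/2 ≈ 1.1596e+12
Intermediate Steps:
t(M) = -266 (t(M) = -14*19 = -266)
h(J) = J - 1/(2*J)
d = 1411966 (d = -266 - 978*(-1444) = -266 + 1412232 = 1411966)
(-589903 + d)*(h(-29) + 1410655) = (-589903 + 1411966)*((-29 - ½/(-29)) + 1410655) = 822063*((-29 - ½*(-1/29)) + 1410655) = 822063*((-29 + 1/58) + 1410655) = 822063*(-1681/58 + 1410655) = 822063*(81816309/58) = 2319246911223/2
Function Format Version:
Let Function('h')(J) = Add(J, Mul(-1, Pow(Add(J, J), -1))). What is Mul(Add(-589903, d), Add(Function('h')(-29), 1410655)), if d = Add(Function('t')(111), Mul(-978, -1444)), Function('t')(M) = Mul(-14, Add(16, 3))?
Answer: Rational(2319246911223, 2) ≈ 1.1596e+12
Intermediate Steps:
Function('t')(M) = -266 (Function('t')(M) = Mul(-14, 19) = -266)
Function('h')(J) = Add(J, Mul(Rational(-1, 2), Pow(J, -1))) (Function('h')(J) = Add(J, Mul(-1, Pow(Mul(2, J), -1))) = Add(J, Mul(-1, Mul(Rational(1, 2), Pow(J, -1)))) = Add(J, Mul(Rational(-1, 2), Pow(J, -1))))
d = 1411966 (d = Add(-266, Mul(-978, -1444)) = Add(-266, 1412232) = 1411966)
Mul(Add(-589903, d), Add(Function('h')(-29), 1410655)) = Mul(Add(-589903, 1411966), Add(Add(-29, Mul(Rational(-1, 2), Pow(-29, -1))), 1410655)) = Mul(822063, Add(Add(-29, Mul(Rational(-1, 2), Rational(-1, 29))), 1410655)) = Mul(822063, Add(Add(-29, Rational(1, 58)), 1410655)) = Mul(822063, Add(Rational(-1681, 58), 1410655)) = Mul(822063, Rational(81816309, 58)) = Rational(2319246911223, 2)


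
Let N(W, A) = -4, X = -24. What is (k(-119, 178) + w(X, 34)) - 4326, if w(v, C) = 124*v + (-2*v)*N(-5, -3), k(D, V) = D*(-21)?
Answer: -4995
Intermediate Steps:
k(D, V) = -21*D
w(v, C) = 132*v (w(v, C) = 124*v - 2*v*(-4) = 124*v + 8*v = 132*v)
(k(-119, 178) + w(X, 34)) - 4326 = (-21*(-119) + 132*(-24)) - 4326 = (2499 - 3168) - 4326 = -669 - 4326 = -4995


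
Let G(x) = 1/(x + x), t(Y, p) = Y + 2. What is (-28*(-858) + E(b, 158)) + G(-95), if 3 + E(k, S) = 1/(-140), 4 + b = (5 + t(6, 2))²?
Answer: 63895827/2660 ≈ 24021.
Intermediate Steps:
t(Y, p) = 2 + Y
b = 165 (b = -4 + (5 + (2 + 6))² = -4 + (5 + 8)² = -4 + 13² = -4 + 169 = 165)
G(x) = 1/(2*x)
E(k, S) = -421/140 (E(k, S) = -3 + 1/(-140) = -3 - 1/140 = -421/140)
(-28*(-858) + E(b, 158)) + G(-95) = (-28*(-858) - 421/140) + (½)/(-95) = (24024 - 421/140) + (½)*(-1/95) = 3362939/140 - 1/190 = 63895827/2660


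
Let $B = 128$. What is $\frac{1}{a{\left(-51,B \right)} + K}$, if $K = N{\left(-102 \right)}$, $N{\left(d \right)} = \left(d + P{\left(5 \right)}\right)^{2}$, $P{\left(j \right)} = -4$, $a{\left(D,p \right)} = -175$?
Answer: $\frac{1}{11061} \approx 9.0408 \cdot 10^{-5}$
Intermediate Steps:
$N{\left(d \right)} = \left(-4 + d\right)^{2}$ ($N{\left(d \right)} = \left(d - 4\right)^{2} = \left(-4 + d\right)^{2}$)
$K = 11236$ ($K = \left(-4 - 102\right)^{2} = \left(-106\right)^{2} = 11236$)
$\frac{1}{a{\left(-51,B \right)} + K} = \frac{1}{-175 + 11236} = \frac{1}{11061}$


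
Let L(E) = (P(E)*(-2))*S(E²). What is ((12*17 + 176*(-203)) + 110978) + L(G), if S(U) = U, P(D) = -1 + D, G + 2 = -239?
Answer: 28186658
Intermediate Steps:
G = -241 (G = -2 - 239 = -241)
L(E) = E²*(2 - 2*E) (L(E) = ((-1 + E)*(-2))*E² = (2 - 2*E)*E² = E²*(2 - 2*E))
((12*17 + 176*(-203)) + 110978) + L(G) = ((12*17 + 176*(-203)) + 110978) + 2*(-241)²*(1 - 1*(-241)) = ((204 - 35728) + 110978) + 2*58081*(1 + 241) = (-35524 + 110978) + 2*58081*242 = 75454 + 28111204 = 28186658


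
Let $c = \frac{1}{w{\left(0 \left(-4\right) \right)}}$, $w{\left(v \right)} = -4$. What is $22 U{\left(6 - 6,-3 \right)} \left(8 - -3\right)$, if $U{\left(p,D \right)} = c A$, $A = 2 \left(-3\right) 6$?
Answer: $2178$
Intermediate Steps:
$A = -36$ ($A = \left(-6\right) 6 = -36$)
$c = - \frac{1}{4}$ ($c = \frac{1}{-4} = - \frac{1}{4} \approx -0.25$)
$U{\left(p,D \right)} = 9$ ($U{\left(p,D \right)} = \left(- \frac{1}{4}\right) \left(-36\right) = 9$)
$22 U{\left(6 - 6,-3 \right)} \left(8 - -3\right) = 22 \cdot 9 \left(8 - -3\right) = 198 \left(8 + 3\right) = 198 \cdot 11 = 2178$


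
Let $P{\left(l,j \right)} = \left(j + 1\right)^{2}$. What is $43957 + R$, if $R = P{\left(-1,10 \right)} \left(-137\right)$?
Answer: $27380$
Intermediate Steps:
$P{\left(l,j \right)} = \left(1 + j\right)^{2}$
$R = -16577$ ($R = \left(1 + 10\right)^{2} \left(-137\right) = 11^{2} \left(-137\right) = 121 \left(-137\right) = -16577$)
$43957 + R = 43957 - 16577 = 27380$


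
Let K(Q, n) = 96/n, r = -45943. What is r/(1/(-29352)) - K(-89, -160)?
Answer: 6742594683/5 ≈ 1.3485e+9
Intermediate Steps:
r/(1/(-29352)) - K(-89, -160) = -45943/(1/(-29352)) - 96/(-160) = -45943/(-1/29352) - 96*(-1)/160 = -45943*(-29352) - 1*(-⅗) = 1348518936 + ⅗ = 6742594683/5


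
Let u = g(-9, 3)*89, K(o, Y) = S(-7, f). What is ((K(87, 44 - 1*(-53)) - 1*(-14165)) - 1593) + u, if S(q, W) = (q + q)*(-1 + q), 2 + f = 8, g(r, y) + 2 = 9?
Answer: 13307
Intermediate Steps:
g(r, y) = 7 (g(r, y) = -2 + 9 = 7)
f = 6 (f = -2 + 8 = 6)
S(q, W) = 2*q*(-1 + q) (S(q, W) = (2*q)*(-1 + q) = 2*q*(-1 + q))
K(o, Y) = 112 (K(o, Y) = 2*(-7)*(-1 - 7) = 2*(-7)*(-8) = 112)
u = 623 (u = 7*89 = 623)
((K(87, 44 - 1*(-53)) - 1*(-14165)) - 1593) + u = ((112 - 1*(-14165)) - 1593) + 623 = ((112 + 14165) - 1593) + 623 = (14277 - 1593) + 623 = 12684 + 623 = 13307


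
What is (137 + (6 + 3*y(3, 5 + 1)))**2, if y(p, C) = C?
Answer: 25921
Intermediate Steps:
(137 + (6 + 3*y(3, 5 + 1)))**2 = (137 + (6 + 3*(5 + 1)))**2 = (137 + (6 + 3*6))**2 = (137 + (6 + 18))**2 = (137 + 24)**2 = 161**2 = 25921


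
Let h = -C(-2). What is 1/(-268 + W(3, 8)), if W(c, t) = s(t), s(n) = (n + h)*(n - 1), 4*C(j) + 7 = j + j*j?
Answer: -4/813 ≈ -0.0049201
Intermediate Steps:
C(j) = -7/4 + j/4 + j**2/4 (C(j) = -7/4 + (j + j*j)/4 = -7/4 + (j + j**2)/4 = -7/4 + (j/4 + j**2/4) = -7/4 + j/4 + j**2/4)
h = 5/4 (h = -(-7/4 + (1/4)*(-2) + (1/4)*(-2)**2) = -(-7/4 - 1/2 + (1/4)*4) = -(-7/4 - 1/2 + 1) = -1*(-5/4) = 5/4 ≈ 1.2500)
s(n) = (-1 + n)*(5/4 + n) (s(n) = (n + 5/4)*(n - 1) = (5/4 + n)*(-1 + n) = (-1 + n)*(5/4 + n))
W(c, t) = -5/4 + t**2 + t/4
1/(-268 + W(3, 8)) = 1/(-268 + (-5/4 + 8**2 + (1/4)*8)) = 1/(-268 + (-5/4 + 64 + 2)) = 1/(-268 + 259/4) = 1/(-813/4) = -4/813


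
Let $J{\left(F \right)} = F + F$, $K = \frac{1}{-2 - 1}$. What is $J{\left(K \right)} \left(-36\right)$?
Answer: $24$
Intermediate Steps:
$K = - \frac{1}{3}$ ($K = \frac{1}{-3} = - \frac{1}{3} \approx -0.33333$)
$J{\left(F \right)} = 2 F$
$J{\left(K \right)} \left(-36\right) = 2 \left(- \frac{1}{3}\right) \left(-36\right) = \left(- \frac{2}{3}\right) \left(-36\right) = 24$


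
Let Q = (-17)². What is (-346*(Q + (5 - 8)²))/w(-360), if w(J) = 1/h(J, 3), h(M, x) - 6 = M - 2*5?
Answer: 37531312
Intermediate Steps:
Q = 289
h(M, x) = -4 + M (h(M, x) = 6 + (M - 2*5) = 6 + (M - 10) = 6 + (-10 + M) = -4 + M)
w(J) = 1/(-4 + J)
(-346*(Q + (5 - 8)²))/w(-360) = (-346*(289 + (5 - 8)²))/(1/(-4 - 360)) = (-346*(289 + (-3)²))/(1/(-364)) = (-346*(289 + 9))/(-1/364) = -346*298*(-364) = -103108*(-364) = 37531312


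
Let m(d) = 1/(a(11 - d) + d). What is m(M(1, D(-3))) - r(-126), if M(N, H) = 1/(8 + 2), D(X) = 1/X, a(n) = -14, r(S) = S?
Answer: 17504/139 ≈ 125.93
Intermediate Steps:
M(N, H) = 1/10
m(d) = 1/(-14 + d)
m(M(1, D(-3))) - r(-126) = 1/(-14 + 1/10) - 1*(-126) = 1/(-139/10) + 126 = -10/139 + 126 = 17504/139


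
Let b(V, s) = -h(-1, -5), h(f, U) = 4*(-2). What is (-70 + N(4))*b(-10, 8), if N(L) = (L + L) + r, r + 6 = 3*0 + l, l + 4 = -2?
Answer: -592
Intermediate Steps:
l = -6 (l = -4 - 2 = -6)
h(f, U) = -8
b(V, s) = 8 (b(V, s) = -1*(-8) = 8)
r = -12 (r = -6 + (3*0 - 6) = -6 + (0 - 6) = -6 - 6 = -12)
N(L) = -12 + 2*L (N(L) = (L + L) - 12 = 2*L - 12 = -12 + 2*L)
(-70 + N(4))*b(-10, 8) = (-70 + (-12 + 2*4))*8 = (-70 + (-12 + 8))*8 = (-70 - 4)*8 = -74*8 = -592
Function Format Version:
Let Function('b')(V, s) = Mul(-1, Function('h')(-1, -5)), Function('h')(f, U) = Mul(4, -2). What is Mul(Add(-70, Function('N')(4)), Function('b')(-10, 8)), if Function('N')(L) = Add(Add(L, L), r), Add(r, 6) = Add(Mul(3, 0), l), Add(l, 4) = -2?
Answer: -592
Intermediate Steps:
l = -6 (l = Add(-4, -2) = -6)
Function('h')(f, U) = -8
Function('b')(V, s) = 8 (Function('b')(V, s) = Mul(-1, -8) = 8)
r = -12 (r = Add(-6, Add(Mul(3, 0), -6)) = Add(-6, Add(0, -6)) = Add(-6, -6) = -12)
Function('N')(L) = Add(-12, Mul(2, L)) (Function('N')(L) = Add(Add(L, L), -12) = Add(Mul(2, L), -12) = Add(-12, Mul(2, L)))
Mul(Add(-70, Function('N')(4)), Function('b')(-10, 8)) = Mul(Add(-70, Add(-12, Mul(2, 4))), 8) = Mul(Add(-70, Add(-12, 8)), 8) = Mul(Add(-70, -4), 8) = Mul(-74, 8) = -592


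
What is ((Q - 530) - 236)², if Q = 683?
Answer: 6889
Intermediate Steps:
((Q - 530) - 236)² = ((683 - 530) - 236)² = (153 - 236)² = (-83)² = 6889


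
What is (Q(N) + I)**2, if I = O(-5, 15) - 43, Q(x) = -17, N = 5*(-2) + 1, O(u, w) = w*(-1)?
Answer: 5625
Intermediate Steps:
O(u, w) = -w
N = -9 (N = -10 + 1 = -9)
I = -58 (I = -1*15 - 43 = -15 - 43 = -58)
(Q(N) + I)**2 = (-17 - 58)**2 = (-75)**2 = 5625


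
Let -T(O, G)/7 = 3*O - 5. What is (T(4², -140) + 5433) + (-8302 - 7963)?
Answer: -11133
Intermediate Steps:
T(O, G) = 35 - 21*O (T(O, G) = -7*(3*O - 5) = -7*(-5 + 3*O) = 35 - 21*O)
(T(4², -140) + 5433) + (-8302 - 7963) = ((35 - 21*4²) + 5433) + (-8302 - 7963) = ((35 - 21*16) + 5433) - 16265 = ((35 - 336) + 5433) - 16265 = (-301 + 5433) - 16265 = 5132 - 16265 = -11133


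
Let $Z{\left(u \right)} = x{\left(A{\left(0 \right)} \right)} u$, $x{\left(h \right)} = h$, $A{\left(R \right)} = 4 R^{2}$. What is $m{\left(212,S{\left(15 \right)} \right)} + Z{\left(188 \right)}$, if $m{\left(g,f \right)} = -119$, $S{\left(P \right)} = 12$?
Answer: $-119$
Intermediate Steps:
$Z{\left(u \right)} = 0$ ($Z{\left(u \right)} = 4 \cdot 0^{2} u = 4 \cdot 0 u = 0 u = 0$)
$m{\left(212,S{\left(15 \right)} \right)} + Z{\left(188 \right)} = -119 + 0 = -119$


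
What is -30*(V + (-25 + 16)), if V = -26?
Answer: 1050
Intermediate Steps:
-30*(V + (-25 + 16)) = -30*(-26 + (-25 + 16)) = -30*(-26 - 9) = -30*(-35) = 1050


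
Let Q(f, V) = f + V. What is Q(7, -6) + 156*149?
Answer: 23245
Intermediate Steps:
Q(f, V) = V + f
Q(7, -6) + 156*149 = (-6 + 7) + 156*149 = 1 + 23244 = 23245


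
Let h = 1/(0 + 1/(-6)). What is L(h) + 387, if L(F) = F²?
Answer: 423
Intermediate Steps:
h = -6 (h = 1/(0 - ⅙) = 1/(-⅙) = -6)
L(h) + 387 = (-6)² + 387 = 36 + 387 = 423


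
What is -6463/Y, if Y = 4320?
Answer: -6463/4320 ≈ -1.4961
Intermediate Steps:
-6463/Y = -6463/4320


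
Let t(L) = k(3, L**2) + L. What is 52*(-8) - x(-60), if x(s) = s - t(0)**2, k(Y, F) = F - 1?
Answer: -355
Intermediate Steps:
k(Y, F) = -1 + F
t(L) = -1 + L + L**2 (t(L) = (-1 + L**2) + L = -1 + L + L**2)
x(s) = -1 + s (x(s) = s - (-1 + 0 + 0**2)**2 = s - (-1 + 0 + 0)**2 = s - 1*(-1)**2 = s - 1*1 = s - 1 = -1 + s)
52*(-8) - x(-60) = 52*(-8) - (-1 - 60) = -416 - 1*(-61) = -416 + 61 = -355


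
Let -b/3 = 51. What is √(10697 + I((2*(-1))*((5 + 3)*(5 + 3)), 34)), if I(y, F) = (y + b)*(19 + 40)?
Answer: I*√5882 ≈ 76.694*I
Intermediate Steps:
b = -153 (b = -3*51 = -153)
I(y, F) = -9027 + 59*y (I(y, F) = (y - 153)*(19 + 40) = (-153 + y)*59 = -9027 + 59*y)
√(10697 + I((2*(-1))*((5 + 3)*(5 + 3)), 34)) = √(10697 + (-9027 + 59*((2*(-1))*((5 + 3)*(5 + 3))))) = √(10697 + (-9027 + 59*(-16*8))) = √(10697 + (-9027 + 59*(-2*64))) = √(10697 + (-9027 + 59*(-128))) = √(10697 + (-9027 - 7552)) = √(10697 - 16579) = √(-5882) = I*√5882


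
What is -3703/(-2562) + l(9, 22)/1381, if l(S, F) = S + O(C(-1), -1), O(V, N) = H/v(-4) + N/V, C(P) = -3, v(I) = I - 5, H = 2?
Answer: 2201651/1516338 ≈ 1.4520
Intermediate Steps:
v(I) = -5 + I
O(V, N) = -2/9 + N/V (O(V, N) = 2/(-5 - 4) + N/V = 2/(-9) + N/V = 2*(-⅑) + N/V = -2/9 + N/V)
l(S, F) = ⅑ + S (l(S, F) = S + (-2/9 - 1/(-3)) = S + (-2/9 - 1*(-⅓)) = S + (-2/9 + ⅓) = S + ⅑ = ⅑ + S)
-3703/(-2562) + l(9, 22)/1381 = -3703/(-2562) + (⅑ + 9)/1381 = -3703*(-1/2562) + (82/9)*(1/1381) = 529/366 + 82/12429 = 2201651/1516338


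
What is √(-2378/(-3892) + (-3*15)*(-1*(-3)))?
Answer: I*√508919866/1946 ≈ 11.593*I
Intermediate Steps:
√(-2378/(-3892) + (-3*15)*(-1*(-3))) = √(-2378*(-1/3892) - 45*3) = √(1189/1946 - 135) = √(-261521/1946) = I*√508919866/1946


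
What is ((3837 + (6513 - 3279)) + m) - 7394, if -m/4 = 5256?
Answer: -21347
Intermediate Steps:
m = -21024 (m = -4*5256 = -21024)
((3837 + (6513 - 3279)) + m) - 7394 = ((3837 + (6513 - 3279)) - 21024) - 7394 = ((3837 + 3234) - 21024) - 7394 = (7071 - 21024) - 7394 = -13953 - 7394 = -21347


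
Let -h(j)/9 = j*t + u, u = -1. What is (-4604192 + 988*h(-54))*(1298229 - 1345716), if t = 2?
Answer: 172613535468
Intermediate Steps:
h(j) = 9 - 18*j (h(j) = -9*(j*2 - 1) = -9*(2*j - 1) = -9*(-1 + 2*j) = 9 - 18*j)
(-4604192 + 988*h(-54))*(1298229 - 1345716) = (-4604192 + 988*(9 - 18*(-54)))*(1298229 - 1345716) = (-4604192 + 988*(9 + 972))*(-47487) = (-4604192 + 988*981)*(-47487) = (-4604192 + 969228)*(-47487) = -3634964*(-47487) = 172613535468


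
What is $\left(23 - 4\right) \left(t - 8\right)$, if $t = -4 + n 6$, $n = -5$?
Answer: $-798$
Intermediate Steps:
$t = -34$ ($t = -4 - 30 = -34$)
$\left(23 - 4\right) \left(t - 8\right) = \left(23 - 4\right) \left(-34 - 8\right) = 19 \left(-42\right) = -798$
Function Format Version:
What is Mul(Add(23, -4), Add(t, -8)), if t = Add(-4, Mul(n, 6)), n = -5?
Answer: -798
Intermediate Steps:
t = -34 (t = Add(-4, Mul(-5, 6)) = Add(-4, -30) = -34)
Mul(Add(23, -4), Add(t, -8)) = Mul(Add(23, -4), Add(-34, -8)) = Mul(19, -42) = -798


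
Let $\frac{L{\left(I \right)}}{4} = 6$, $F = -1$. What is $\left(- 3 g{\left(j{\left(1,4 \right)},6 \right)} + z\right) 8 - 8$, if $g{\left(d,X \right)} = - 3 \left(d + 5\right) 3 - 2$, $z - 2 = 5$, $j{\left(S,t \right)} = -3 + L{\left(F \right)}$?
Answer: $5712$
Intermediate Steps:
$L{\left(I \right)} = 24$ ($L{\left(I \right)} = 4 \cdot 6 = 24$)
$j{\left(S,t \right)} = 21$ ($j{\left(S,t \right)} = -3 + 24 = 21$)
$z = 7$ ($z = 2 + 5 = 7$)
$g{\left(d,X \right)} = -47 - 9 d$ ($g{\left(d,X \right)} = - 3 \left(5 + d\right) 3 - 2 = \left(-15 - 3 d\right) 3 - 2 = \left(-45 - 9 d\right) - 2 = -47 - 9 d$)
$\left(- 3 g{\left(j{\left(1,4 \right)},6 \right)} + z\right) 8 - 8 = \left(- 3 \left(-47 - 189\right) + 7\right) 8 - 8 = \left(\left(-3\right) \left(-236\right) + 7\right) 8 - 8 = \left(708 + 7\right) 8 - 8 = 715 \cdot 8 - 8 = 5720 - 8 = 5712$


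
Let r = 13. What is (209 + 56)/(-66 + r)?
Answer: -5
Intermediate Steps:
(209 + 56)/(-66 + r) = (209 + 56)/(-66 + 13) = 265/(-53) = 265*(-1/53) = -5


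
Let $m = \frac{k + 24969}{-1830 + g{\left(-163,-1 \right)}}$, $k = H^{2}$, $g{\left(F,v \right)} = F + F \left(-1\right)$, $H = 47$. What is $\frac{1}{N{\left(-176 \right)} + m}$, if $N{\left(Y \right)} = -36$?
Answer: $- \frac{915}{46529} \approx -0.019665$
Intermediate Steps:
$g{\left(F,v \right)} = 0$ ($g{\left(F,v \right)} = F - F = 0$)
$k = 2209$ ($k = 47^{2} = 2209$)
$m = - \frac{13589}{915}$ ($m = \frac{2209 + 24969}{-1830 + 0} = \frac{27178}{-1830} = 27178 \left(- \frac{1}{1830}\right) = - \frac{13589}{915} \approx -14.851$)
$\frac{1}{N{\left(-176 \right)} + m} = \frac{1}{-36 - \frac{13589}{915}} = \frac{1}{- \frac{46529}{915}} = - \frac{915}{46529}$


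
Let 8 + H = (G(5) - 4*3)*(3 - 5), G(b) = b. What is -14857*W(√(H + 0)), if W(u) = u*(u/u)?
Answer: -14857*√6 ≈ -36392.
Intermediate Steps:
H = 6 (H = -8 + (5 - 4*3)*(3 - 5) = -8 + (5 - 12)*(-2) = -8 - 7*(-2) = -8 + 14 = 6)
W(u) = u (W(u) = u*1 = u)
-14857*W(√(H + 0)) = -14857*√(6 + 0) = -14857*√6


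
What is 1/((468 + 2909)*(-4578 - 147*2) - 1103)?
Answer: -1/16453847 ≈ -6.0776e-8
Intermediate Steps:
1/((468 + 2909)*(-4578 - 147*2) - 1103) = 1/(3377*(-4578 - 294) - 1103) = 1/(3377*(-4872) - 1103) = 1/(-16452744 - 1103) = 1/(-16453847) = -1/16453847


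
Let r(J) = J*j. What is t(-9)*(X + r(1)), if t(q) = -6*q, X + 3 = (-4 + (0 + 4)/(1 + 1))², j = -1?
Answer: 0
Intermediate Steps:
r(J) = -J (r(J) = J*(-1) = -J)
X = 1 (X = -3 + (-4 + (0 + 4)/(1 + 1))² = -3 + (-4 + 4/2)² = -3 + (-4 + 4*(½))² = -3 + (-4 + 2)² = -3 + (-2)² = -3 + 4 = 1)
t(-9)*(X + r(1)) = (-6*(-9))*(1 - 1*1) = 54*(1 - 1) = 54*0 = 0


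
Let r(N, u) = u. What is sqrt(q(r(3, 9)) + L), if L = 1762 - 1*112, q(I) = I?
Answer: sqrt(1659) ≈ 40.731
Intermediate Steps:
L = 1650 (L = 1762 - 112 = 1650)
sqrt(q(r(3, 9)) + L) = sqrt(9 + 1650) = sqrt(1659)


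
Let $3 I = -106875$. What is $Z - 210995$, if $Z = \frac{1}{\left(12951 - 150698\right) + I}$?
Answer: $- \frac{36580625141}{173372} \approx -2.11 \cdot 10^{5}$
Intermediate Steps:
$I = -35625$ ($I = \frac{1}{3} \left(-106875\right) = -35625$)
$Z = - \frac{1}{173372}$ ($Z = \frac{1}{\left(12951 - 150698\right) - 35625} = \frac{1}{-137747 - 35625} = \frac{1}{-173372} = - \frac{1}{173372} \approx -5.7679 \cdot 10^{-6}$)
$Z - 210995 = - \frac{1}{173372} - 210995 = - \frac{36580625141}{173372}$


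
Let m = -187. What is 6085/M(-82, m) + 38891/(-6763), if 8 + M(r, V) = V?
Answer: -9747320/263757 ≈ -36.956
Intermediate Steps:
M(r, V) = -8 + V
6085/M(-82, m) + 38891/(-6763) = 6085/(-8 - 187) + 38891/(-6763) = 6085/(-195) + 38891*(-1/6763) = 6085*(-1/195) - 38891/6763 = -1217/39 - 38891/6763 = -9747320/263757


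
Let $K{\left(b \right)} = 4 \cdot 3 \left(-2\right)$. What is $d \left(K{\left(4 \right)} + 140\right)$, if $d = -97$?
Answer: $-11252$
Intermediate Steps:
$K{\left(b \right)} = -24$ ($K{\left(b \right)} = 12 \left(-2\right) = -24$)
$d \left(K{\left(4 \right)} + 140\right) = - 97 \left(-24 + 140\right) = \left(-97\right) 116 = -11252$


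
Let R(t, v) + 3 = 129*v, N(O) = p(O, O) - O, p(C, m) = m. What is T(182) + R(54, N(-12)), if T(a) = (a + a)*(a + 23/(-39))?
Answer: 198091/3 ≈ 66030.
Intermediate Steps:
N(O) = 0 (N(O) = O - O = 0)
R(t, v) = -3 + 129*v
T(a) = 2*a*(-23/39 + a) (T(a) = (2*a)*(a + 23*(-1/39)) = (2*a)*(a - 23/39) = (2*a)*(-23/39 + a) = 2*a*(-23/39 + a))
T(182) + R(54, N(-12)) = (2/39)*182*(-23 + 39*182) + (-3 + 129*0) = (2/39)*182*(-23 + 7098) + (-3 + 0) = (2/39)*182*7075 - 3 = 198100/3 - 3 = 198091/3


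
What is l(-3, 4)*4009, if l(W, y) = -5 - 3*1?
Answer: -32072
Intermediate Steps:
l(W, y) = -8 (l(W, y) = -5 - 3 = -8)
l(-3, 4)*4009 = -8*4009 = -32072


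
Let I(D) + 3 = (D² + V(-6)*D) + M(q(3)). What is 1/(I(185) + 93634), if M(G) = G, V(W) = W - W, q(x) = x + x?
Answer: 1/127862 ≈ 7.8209e-6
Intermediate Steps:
q(x) = 2*x
V(W) = 0
I(D) = 3 + D² (I(D) = -3 + ((D² + 0*D) + 2*3) = -3 + ((D² + 0) + 6) = -3 + (D² + 6) = -3 + (6 + D²) = 3 + D²)
1/(I(185) + 93634) = 1/((3 + 185²) + 93634) = 1/((3 + 34225) + 93634) = 1/(34228 + 93634) = 1/127862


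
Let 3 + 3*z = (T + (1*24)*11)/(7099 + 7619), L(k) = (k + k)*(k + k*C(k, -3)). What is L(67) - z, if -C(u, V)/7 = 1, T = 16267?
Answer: -2378460049/44154 ≈ -53867.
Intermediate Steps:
C(u, V) = -7 (C(u, V) = -7*1 = -7)
L(k) = -12*k² (L(k) = (k + k)*(k + k*(-7)) = (2*k)*(k - 7*k) = (2*k)*(-6*k) = -12*k²)
z = -27623/44154 (z = -1 + ((16267 + (1*24)*11)/(7099 + 7619))/3 = -1 + ((16267 + 24*11)/14718)/3 = -1 + ((16267 + 264)*(1/14718))/3 = -1 + (16531*(1/14718))/3 = -1 + (⅓)*(16531/14718) = -1 + 16531/44154 = -27623/44154 ≈ -0.62561)
L(67) - z = -12*67² - 1*(-27623/44154) = -12*4489 + 27623/44154 = -53868 + 27623/44154 = -2378460049/44154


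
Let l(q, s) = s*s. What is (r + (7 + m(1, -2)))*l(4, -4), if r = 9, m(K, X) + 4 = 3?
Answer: 240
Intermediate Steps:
m(K, X) = -1 (m(K, X) = -4 + 3 = -1)
l(q, s) = s²
(r + (7 + m(1, -2)))*l(4, -4) = (9 + (7 - 1))*(-4)² = (9 + 6)*16 = 15*16 = 240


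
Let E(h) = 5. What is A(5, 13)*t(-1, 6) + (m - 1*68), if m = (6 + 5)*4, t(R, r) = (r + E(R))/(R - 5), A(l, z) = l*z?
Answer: -859/6 ≈ -143.17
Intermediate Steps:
t(R, r) = (5 + r)/(-5 + R) (t(R, r) = (r + 5)/(R - 5) = (5 + r)/(-5 + R))
m = 44 (m = 11*4 = 44)
A(5, 13)*t(-1, 6) + (m - 1*68) = (5*13)*((5 + 6)/(-5 - 1)) + (44 - 1*68) = 65*(11/(-6)) + (44 - 68) = 65*(-1/6*11) - 24 = 65*(-11/6) - 24 = -715/6 - 24 = -859/6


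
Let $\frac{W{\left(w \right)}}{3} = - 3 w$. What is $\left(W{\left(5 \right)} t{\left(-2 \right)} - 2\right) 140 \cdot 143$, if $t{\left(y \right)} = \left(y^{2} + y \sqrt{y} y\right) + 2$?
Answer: $-5445440 - 3603600 i \sqrt{2} \approx -5.4454 \cdot 10^{6} - 5.0963 \cdot 10^{6} i$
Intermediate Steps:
$t{\left(y \right)} = 2 + y^{2} + y^{\frac{5}{2}}$ ($t{\left(y \right)} = \left(y^{2} + y^{\frac{3}{2}} y\right) + 2 = \left(y^{2} + y^{\frac{5}{2}}\right) + 2 = 2 + y^{2} + y^{\frac{5}{2}}$)
$W{\left(w \right)} = - 9 w$ ($W{\left(w \right)} = 3 \left(- 3 w\right) = - 9 w$)
$\left(W{\left(5 \right)} t{\left(-2 \right)} - 2\right) 140 \cdot 143 = \left(\left(-9\right) 5 \left(2 + \left(-2\right)^{2} + \left(-2\right)^{\frac{5}{2}}\right) - 2\right) 140 \cdot 143 = \left(- 45 \left(2 + 4 + 4 i \sqrt{2}\right) - 2\right) 140 \cdot 143 = \left(- 45 \left(6 + 4 i \sqrt{2}\right) - 2\right) 140 \cdot 143 = \left(\left(-270 - 180 i \sqrt{2}\right) - 2\right) 140 \cdot 143 = \left(-272 - 180 i \sqrt{2}\right) 140 \cdot 143 = \left(-38080 - 25200 i \sqrt{2}\right) 143 = -5445440 - 3603600 i \sqrt{2}$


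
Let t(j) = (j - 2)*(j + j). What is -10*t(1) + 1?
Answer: 21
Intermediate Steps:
t(j) = 2*j*(-2 + j) (t(j) = (-2 + j)*(2*j) = 2*j*(-2 + j))
-10*t(1) + 1 = -20*(-2 + 1) + 1 = -20*(-1) + 1 = -10*(-2) + 1 = 20 + 1 = 21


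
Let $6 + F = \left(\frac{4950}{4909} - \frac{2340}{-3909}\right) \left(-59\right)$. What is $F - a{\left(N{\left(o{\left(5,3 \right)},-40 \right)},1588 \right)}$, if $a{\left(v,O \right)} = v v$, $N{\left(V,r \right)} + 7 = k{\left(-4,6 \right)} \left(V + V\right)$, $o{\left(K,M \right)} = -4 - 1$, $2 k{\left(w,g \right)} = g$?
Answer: $- \frac{9401540455}{6396427} \approx -1469.8$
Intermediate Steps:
$k{\left(w,g \right)} = \frac{g}{2}$
$o{\left(K,M \right)} = -5$
$N{\left(V,r \right)} = -7 + 6 V$ ($N{\left(V,r \right)} = -7 + \frac{1}{2} \cdot 6 \left(V + V\right) = -7 + 3 \cdot 2 V = -7 + 6 V$)
$a{\left(v,O \right)} = v^{2}$
$F = - \frac{644831892}{6396427}$ ($F = -6 + \left(\frac{4950}{4909} - \frac{2340}{-3909}\right) \left(-59\right) = -6 + \left(4950 \cdot \frac{1}{4909} - - \frac{780}{1303}\right) \left(-59\right) = -6 + \left(\frac{4950}{4909} + \frac{780}{1303}\right) \left(-59\right) = -6 + \frac{10278870}{6396427} \left(-59\right) = -6 - \frac{606453330}{6396427} = - \frac{644831892}{6396427} \approx -100.81$)
$F - a{\left(N{\left(o{\left(5,3 \right)},-40 \right)},1588 \right)} = - \frac{644831892}{6396427} - \left(-7 + 6 \left(-5\right)\right)^{2} = - \frac{644831892}{6396427} - \left(-7 - 30\right)^{2} = - \frac{644831892}{6396427} - \left(-37\right)^{2} = - \frac{644831892}{6396427} - 1369 = - \frac{9401540455}{6396427}$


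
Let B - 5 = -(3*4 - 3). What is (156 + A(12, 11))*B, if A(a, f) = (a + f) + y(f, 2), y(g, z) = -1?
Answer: -712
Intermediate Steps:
B = -4 (B = 5 - (3*4 - 3) = 5 - (12 - 3) = 5 - 1*9 = 5 - 9 = -4)
A(a, f) = -1 + a + f (A(a, f) = (a + f) - 1 = -1 + a + f)
(156 + A(12, 11))*B = (156 + (-1 + 12 + 11))*(-4) = (156 + 22)*(-4) = 178*(-4) = -712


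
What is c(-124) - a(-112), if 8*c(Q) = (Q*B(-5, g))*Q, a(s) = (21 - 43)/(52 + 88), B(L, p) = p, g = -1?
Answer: -134529/70 ≈ -1921.8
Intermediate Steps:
a(s) = -11/70 (a(s) = -22/140 = -22*1/140 = -11/70)
c(Q) = -Q**2/8 (c(Q) = ((Q*(-1))*Q)/8 = ((-Q)*Q)/8 = (-Q**2)/8 = -Q**2/8)
c(-124) - a(-112) = -1/8*(-124)**2 - 1*(-11/70) = -1/8*15376 + 11/70 = -1922 + 11/70 = -134529/70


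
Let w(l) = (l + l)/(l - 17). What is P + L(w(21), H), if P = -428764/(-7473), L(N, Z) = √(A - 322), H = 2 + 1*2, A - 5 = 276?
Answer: 428764/7473 + I*√41 ≈ 57.375 + 6.4031*I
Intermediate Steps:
A = 281 (A = 5 + 276 = 281)
w(l) = 2*l/(-17 + l) (w(l) = (2*l)/(-17 + l) = 2*l/(-17 + l))
H = 4 (H = 2 + 2 = 4)
L(N, Z) = I*√41 (L(N, Z) = √(281 - 322) = √(-41) = I*√41)
P = 428764/7473 (P = -428764*(-1/7473) = 428764/7473 ≈ 57.375)
P + L(w(21), H) = 428764/7473 + I*√41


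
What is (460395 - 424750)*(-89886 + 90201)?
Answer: 11228175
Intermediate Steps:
(460395 - 424750)*(-89886 + 90201) = 35645*315 = 11228175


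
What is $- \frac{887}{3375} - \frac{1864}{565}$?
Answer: $- \frac{1358431}{381375} \approx -3.5619$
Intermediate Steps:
$- \frac{887}{3375} - \frac{1864}{565} = - \frac{1358431}{381375}$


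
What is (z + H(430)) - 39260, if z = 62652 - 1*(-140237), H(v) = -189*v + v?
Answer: 82789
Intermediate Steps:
H(v) = -188*v
z = 202889 (z = 62652 + 140237 = 202889)
(z + H(430)) - 39260 = (202889 - 188*430) - 39260 = (202889 - 80840) - 39260 = 122049 - 39260 = 82789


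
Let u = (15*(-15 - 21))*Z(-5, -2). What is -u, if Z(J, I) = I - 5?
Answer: -3780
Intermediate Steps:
Z(J, I) = -5 + I
u = 3780 (u = (15*(-15 - 21))*(-5 - 2) = (15*(-36))*(-7) = -540*(-7) = 3780)
-u = -1*3780 = -3780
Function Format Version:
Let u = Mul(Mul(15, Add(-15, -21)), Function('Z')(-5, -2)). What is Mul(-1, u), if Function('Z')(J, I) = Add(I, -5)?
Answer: -3780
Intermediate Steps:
Function('Z')(J, I) = Add(-5, I)
u = 3780 (u = Mul(Mul(15, Add(-15, -21)), Add(-5, -2)) = Mul(Mul(15, -36), -7) = Mul(-540, -7) = 3780)
Mul(-1, u) = Mul(-1, 3780) = -3780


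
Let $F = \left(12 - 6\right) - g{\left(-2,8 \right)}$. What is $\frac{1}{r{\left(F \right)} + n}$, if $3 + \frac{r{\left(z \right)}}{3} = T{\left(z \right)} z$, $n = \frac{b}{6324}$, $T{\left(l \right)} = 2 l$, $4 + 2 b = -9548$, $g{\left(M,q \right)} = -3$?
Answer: $\frac{527}{250981} \approx 0.0020998$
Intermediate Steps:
$b = -4776$ ($b = -2 + \frac{1}{2} \left(-9548\right) = -2 - 4774 = -4776$)
$n = - \frac{398}{527}$ ($n = - \frac{4776}{6324} = \left(-4776\right) \frac{1}{6324} = - \frac{398}{527} \approx -0.75522$)
$F = 9$ ($F = \left(12 - 6\right) - -3 = 6 + 3 = 9$)
$r{\left(z \right)} = -9 + 6 z^{2}$ ($r{\left(z \right)} = -9 + 3 \cdot 2 z z = -9 + 3 \cdot 2 z^{2} = -9 + 6 z^{2}$)
$\frac{1}{r{\left(F \right)} + n} = \frac{1}{\left(-9 + 6 \cdot 9^{2}\right) - \frac{398}{527}} = \frac{1}{\left(-9 + 6 \cdot 81\right) - \frac{398}{527}} = \frac{1}{\left(-9 + 486\right) - \frac{398}{527}} = \frac{1}{477 - \frac{398}{527}} = \frac{1}{\frac{250981}{527}} = \frac{527}{250981}$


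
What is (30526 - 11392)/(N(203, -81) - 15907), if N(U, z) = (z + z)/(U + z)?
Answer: -583587/485204 ≈ -1.2028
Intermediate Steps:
N(U, z) = 2*z/(U + z) (N(U, z) = (2*z)/(U + z) = 2*z/(U + z))
(30526 - 11392)/(N(203, -81) - 15907) = (30526 - 11392)/(2*(-81)/(203 - 81) - 15907) = 19134/(2*(-81)/122 - 15907) = 19134/(2*(-81)*(1/122) - 15907) = 19134/(-81/61 - 15907) = 19134/(-970408/61) = 19134*(-61/970408) = -583587/485204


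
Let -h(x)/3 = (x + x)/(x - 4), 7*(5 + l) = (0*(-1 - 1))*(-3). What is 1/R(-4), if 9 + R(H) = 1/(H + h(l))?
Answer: -22/201 ≈ -0.10945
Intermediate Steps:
l = -5 (l = -5 + ((0*(-1 - 1))*(-3))/7 = -5 + ((0*(-2))*(-3))/7 = -5 + (0*(-3))/7 = -5 + (⅐)*0 = -5 + 0 = -5)
h(x) = -6*x/(-4 + x) (h(x) = -3*(x + x)/(x - 4) = -3*2*x/(-4 + x) = -6*x/(-4 + x))
R(H) = -9 + 1/(-10/3 + H) (R(H) = -9 + 1/(H - 6*(-5)/(-4 - 5)) = -9 + 1/(H - 6*(-5)/(-9)) = -9 + 1/(H - 6*(-5)*(-⅑)) = -9 + 1/(H - 10/3) = -9 + 1/(-10/3 + H))
1/R(-4) = 1/(3*(31 - 9*(-4))/(-10 + 3*(-4))) = 1/(3*(31 + 36)/(-10 - 12)) = 1/(3*67/(-22)) = 1/(3*(-1/22)*67) = 1/(-201/22) = -22/201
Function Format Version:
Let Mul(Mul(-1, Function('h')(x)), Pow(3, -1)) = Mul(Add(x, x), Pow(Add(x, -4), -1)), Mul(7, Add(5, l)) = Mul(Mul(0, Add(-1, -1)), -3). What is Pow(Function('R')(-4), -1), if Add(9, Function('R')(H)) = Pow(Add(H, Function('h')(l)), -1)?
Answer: Rational(-22, 201) ≈ -0.10945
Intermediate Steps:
l = -5 (l = Add(-5, Mul(Rational(1, 7), Mul(Mul(0, Add(-1, -1)), -3))) = Add(-5, Mul(Rational(1, 7), Mul(Mul(0, -2), -3))) = Add(-5, Mul(Rational(1, 7), Mul(0, -3))) = Add(-5, Mul(Rational(1, 7), 0)) = Add(-5, 0) = -5)
Function('h')(x) = Mul(-6, x, Pow(Add(-4, x), -1)) (Function('h')(x) = Mul(-3, Mul(Add(x, x), Pow(Add(x, -4), -1))) = Mul(-3, Mul(Mul(2, x), Pow(Add(-4, x), -1))) = Mul(-3, Mul(2, x, Pow(Add(-4, x), -1))) = Mul(-6, x, Pow(Add(-4, x), -1)))
Function('R')(H) = Add(-9, Pow(Add(Rational(-10, 3), H), -1)) (Function('R')(H) = Add(-9, Pow(Add(H, Mul(-6, -5, Pow(Add(-4, -5), -1))), -1)) = Add(-9, Pow(Add(H, Mul(-6, -5, Pow(-9, -1))), -1)) = Add(-9, Pow(Add(H, Mul(-6, -5, Rational(-1, 9))), -1)) = Add(-9, Pow(Add(H, Rational(-10, 3)), -1)) = Add(-9, Pow(Add(Rational(-10, 3), H), -1)))
Pow(Function('R')(-4), -1) = Pow(Mul(3, Pow(Add(-10, Mul(3, -4)), -1), Add(31, Mul(-9, -4))), -1) = Pow(Mul(3, Pow(Add(-10, -12), -1), Add(31, 36)), -1) = Pow(Mul(3, Pow(-22, -1), 67), -1) = Pow(Mul(3, Rational(-1, 22), 67), -1) = Pow(Rational(-201, 22), -1) = Rational(-22, 201)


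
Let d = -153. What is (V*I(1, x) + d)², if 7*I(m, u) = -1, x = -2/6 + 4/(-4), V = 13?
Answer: 1175056/49 ≈ 23981.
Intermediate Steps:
x = -4/3 (x = -2*⅙ + 4*(-¼) = -⅓ - 1 = -4/3 ≈ -1.3333)
I(m, u) = -⅐ (I(m, u) = (⅐)*(-1) = -⅐)
(V*I(1, x) + d)² = (13*(-⅐) - 153)² = (-13/7 - 153)² = (-1084/7)² = 1175056/49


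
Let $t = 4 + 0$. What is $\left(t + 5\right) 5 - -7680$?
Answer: $7725$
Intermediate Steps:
$t = 4$
$\left(t + 5\right) 5 - -7680 = \left(4 + 5\right) 5 - -7680 = 9 \cdot 5 + 7680 = 45 + 7680 = 7725$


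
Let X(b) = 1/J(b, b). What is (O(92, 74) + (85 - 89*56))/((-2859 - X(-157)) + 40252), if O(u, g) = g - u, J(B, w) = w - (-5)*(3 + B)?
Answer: -4558059/34663312 ≈ -0.13150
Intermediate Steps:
J(B, w) = 15 + w + 5*B (J(B, w) = w - (-15 - 5*B) = w + (15 + 5*B) = 15 + w + 5*B)
X(b) = 1/(15 + 6*b) (X(b) = 1/(15 + b + 5*b) = 1/(15 + 6*b))
(O(92, 74) + (85 - 89*56))/((-2859 - X(-157)) + 40252) = ((74 - 1*92) + (85 - 89*56))/((-2859 - 1/(3*(5 + 2*(-157)))) + 40252) = ((74 - 92) + (85 - 4984))/((-2859 - 1/(3*(5 - 314))) + 40252) = (-18 - 4899)/((-2859 - 1/(3*(-309))) + 40252) = -4917/((-2859 - (-1)/(3*309)) + 40252) = -4917/((-2859 - 1*(-1/927)) + 40252) = -4917/((-2859 + 1/927) + 40252) = -4917/(-2650292/927 + 40252) = -4917/34663312/927 = -4917*927/34663312 = -4558059/34663312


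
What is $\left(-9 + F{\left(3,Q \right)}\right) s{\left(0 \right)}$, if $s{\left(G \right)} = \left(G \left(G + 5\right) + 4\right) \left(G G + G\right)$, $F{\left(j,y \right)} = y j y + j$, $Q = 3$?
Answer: $0$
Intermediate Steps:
$F{\left(j,y \right)} = j + j y^{2}$ ($F{\left(j,y \right)} = j y y + j = j y^{2} + j = j + j y^{2}$)
$s{\left(G \right)} = \left(4 + G \left(5 + G\right)\right) \left(G + G^{2}\right)$ ($s{\left(G \right)} = \left(G \left(5 + G\right) + 4\right) \left(G^{2} + G\right) = \left(4 + G \left(5 + G\right)\right) \left(G + G^{2}\right)$)
$\left(-9 + F{\left(3,Q \right)}\right) s{\left(0 \right)} = \left(-9 + 3 \left(1 + 3^{2}\right)\right) 0 \left(4 + 0^{3} + 6 \cdot 0^{2} + 9 \cdot 0\right) = \left(-9 + 3 \left(1 + 9\right)\right) 0 \left(4 + 0 + 6 \cdot 0 + 0\right) = \left(-9 + 3 \cdot 10\right) 0 \left(4 + 0 + 0 + 0\right) = \left(-9 + 30\right) 0 \cdot 4 = 21 \cdot 0 = 0$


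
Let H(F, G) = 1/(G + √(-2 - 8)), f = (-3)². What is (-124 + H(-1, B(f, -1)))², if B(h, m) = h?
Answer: 5*(-217893*I + 55304*√10)/(-71*I + 18*√10) ≈ 15351.0 + 8.6112*I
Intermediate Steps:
f = 9
H(F, G) = 1/(G + I*√10) (H(F, G) = 1/(G + √(-10)) = 1/(G + I*√10))
(-124 + H(-1, B(f, -1)))² = (-124 + 1/(9 + I*√10))²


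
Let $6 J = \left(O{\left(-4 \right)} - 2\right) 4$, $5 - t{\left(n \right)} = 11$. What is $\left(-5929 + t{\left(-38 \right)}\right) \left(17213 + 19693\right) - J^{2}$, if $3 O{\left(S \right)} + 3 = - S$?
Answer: $- \frac{17742006010}{81} \approx -2.1904 \cdot 10^{8}$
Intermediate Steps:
$O{\left(S \right)} = -1 - \frac{S}{3}$ ($O{\left(S \right)} = -1 + \frac{\left(-1\right) S}{3} = -1 - \frac{S}{3}$)
$t{\left(n \right)} = -6$ ($t{\left(n \right)} = 5 - 11 = -6$)
$J = - \frac{10}{9}$ ($J = \frac{\left(\left(-1 - - \frac{4}{3}\right) - 2\right) 4}{6} = \frac{\left(\left(-1 + \frac{4}{3}\right) - 2\right) 4}{6} = \frac{\left(\frac{1}{3} - 2\right) 4}{6} = \frac{\left(- \frac{5}{3}\right) 4}{6} = \frac{1}{6} \left(- \frac{20}{3}\right) = - \frac{10}{9} \approx -1.1111$)
$\left(-5929 + t{\left(-38 \right)}\right) \left(17213 + 19693\right) - J^{2} = \left(-5929 - 6\right) \left(17213 + 19693\right) - \left(- \frac{10}{9}\right)^{2} = \left(-5935\right) 36906 - \frac{100}{81} = -219037110 - \frac{100}{81} = - \frac{17742006010}{81}$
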